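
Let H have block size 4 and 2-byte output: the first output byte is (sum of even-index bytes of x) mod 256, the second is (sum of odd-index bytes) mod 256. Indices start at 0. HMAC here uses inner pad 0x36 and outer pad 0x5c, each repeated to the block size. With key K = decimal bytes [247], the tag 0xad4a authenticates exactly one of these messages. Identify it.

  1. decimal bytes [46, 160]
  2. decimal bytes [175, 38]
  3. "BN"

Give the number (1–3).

Key decimal bytes [247] = f7 is 1 byte ≤ B = 4; zero-pad to 4 bytes: K' = f7 00 00 00.
K' ⊕ ipad = c1 36 36 36; K' ⊕ opad = ab 5c 5c 5c.
m1: inner = H(c1 36 36 36 2e a0) = 25 0c; tag = H(ab 5c 5c 5c 25 0c) = 2cc4
m2: inner = H(c1 36 36 36 af 26) = a6 92; tag = H(ab 5c 5c 5c a6 92) = ad4a ← matches
m3: inner = H(c1 36 36 36 42 4e) = 39 ba; tag = H(ab 5c 5c 5c 39 ba) = 4072

2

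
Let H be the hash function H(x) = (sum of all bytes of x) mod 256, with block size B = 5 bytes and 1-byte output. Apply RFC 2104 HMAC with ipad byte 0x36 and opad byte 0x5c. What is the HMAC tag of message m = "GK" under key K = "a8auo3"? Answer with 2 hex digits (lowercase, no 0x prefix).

4e

Key "a8auo3" = 61 38 61 75 6f 33 is 6 bytes > B = 5, so hash it first: H(key) = 11, then zero-pad to 5 bytes: K' = 11 00 00 00 00.
K' ⊕ ipad = 27 36 36 36 36.  K' ⊕ opad = 4d 5c 5c 5c 5c.
Inner input = (K'⊕ipad) ∥ m = 27 36 36 36 36 ∥ 47 4b.
Inner hash: sum = 39+54+54+54+54+71+75 = 401; mod 256 = 145 → 91.
Outer input = (K'⊕opad) ∥ inner = 4d 5c 5c 5c 5c ∥ 91.
Outer hash (tag): sum = 77+92+92+92+92+145 = 590; mod 256 = 78 → 4e.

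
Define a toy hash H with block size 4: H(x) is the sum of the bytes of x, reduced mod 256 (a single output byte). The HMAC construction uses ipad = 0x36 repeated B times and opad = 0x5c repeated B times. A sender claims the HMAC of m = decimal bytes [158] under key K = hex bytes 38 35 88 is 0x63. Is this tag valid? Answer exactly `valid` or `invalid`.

invalid

Key hex bytes 38 35 88 is 3 bytes ≤ B = 4; zero-pad to 4 bytes: K' = 38 35 88 00.
K' ⊕ ipad = 0e 03 be 36; K' ⊕ opad = 64 69 d4 5c.
Inner hash: sum = 14+3+190+54+158 = 419; mod 256 = 163 → a3.
Outer hash (recomputed tag): sum = 100+105+212+92+163 = 672; mod 256 = 160 → a0.
Recomputed tag = a0; claimed = 63 → mismatch.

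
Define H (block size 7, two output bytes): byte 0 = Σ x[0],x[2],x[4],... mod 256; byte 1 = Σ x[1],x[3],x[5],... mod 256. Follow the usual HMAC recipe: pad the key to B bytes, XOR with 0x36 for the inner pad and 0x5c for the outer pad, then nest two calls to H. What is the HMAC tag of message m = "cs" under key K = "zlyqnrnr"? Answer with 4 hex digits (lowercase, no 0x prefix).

6d63

Key "zlyqnrnr" = 7a 6c 79 71 6e 72 6e 72 is 8 bytes > B = 7, so hash it first: H(key) = cf c1, then zero-pad to 7 bytes: K' = cf c1 00 00 00 00 00.
K' ⊕ ipad = f9 f7 36 36 36 36 36.  K' ⊕ opad = 93 9d 5c 5c 5c 5c 5c.
Inner input = (K'⊕ipad) ∥ m = f9 f7 36 36 36 36 36 ∥ 63 73.
Inner hash: even-index sum = 526 mod 256 = 14; odd-index sum = 454 mod 256 = 198 → 0e c6.
Outer input = (K'⊕opad) ∥ inner = 93 9d 5c 5c 5c 5c 5c ∥ 0e c6.
Outer hash (tag): even-index sum = 621 mod 256 = 109; odd-index sum = 355 mod 256 = 99 → 6d 63.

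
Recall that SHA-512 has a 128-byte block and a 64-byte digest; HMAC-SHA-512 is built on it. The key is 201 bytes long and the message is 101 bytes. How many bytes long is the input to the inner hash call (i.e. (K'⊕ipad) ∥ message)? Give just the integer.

Key is 201 > 128 bytes, so it is hashed to 64 bytes then zero-padded to 128: |K'| = 128.
Inner input = (K'⊕ipad) ∥ m → 128 + 101 = 229 bytes.

229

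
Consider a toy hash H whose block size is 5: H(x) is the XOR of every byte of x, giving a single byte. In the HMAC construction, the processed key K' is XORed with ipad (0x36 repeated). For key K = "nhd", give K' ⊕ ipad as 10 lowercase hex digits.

585e523636

Key "nhd" = 6e 68 64 is 3 bytes ≤ B = 5; zero-pad to 5 bytes: K' = 6e 68 64 00 00.
XOR each byte with 0x36: 6e⊕36=58, 68⊕36=5e, 64⊕36=52, 00⊕36=36, 00⊕36=36.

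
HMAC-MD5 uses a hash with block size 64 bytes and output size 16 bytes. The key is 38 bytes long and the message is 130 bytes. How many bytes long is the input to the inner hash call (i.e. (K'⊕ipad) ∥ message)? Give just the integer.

Key is 38 ≤ 64 bytes, zero-padded: |K'| = 64.
Inner input = (K'⊕ipad) ∥ m → 64 + 130 = 194 bytes.

194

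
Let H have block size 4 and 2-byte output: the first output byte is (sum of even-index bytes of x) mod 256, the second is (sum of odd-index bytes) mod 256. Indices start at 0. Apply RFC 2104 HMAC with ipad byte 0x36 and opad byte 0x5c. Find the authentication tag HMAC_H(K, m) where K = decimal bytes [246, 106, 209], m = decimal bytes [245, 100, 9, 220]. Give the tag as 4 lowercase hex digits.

dc64

Key decimal bytes [246, 106, 209] = f6 6a d1 is 3 bytes ≤ B = 4; zero-pad to 4 bytes: K' = f6 6a d1 00.
K' ⊕ ipad = c0 5c e7 36.  K' ⊕ opad = aa 36 8d 5c.
Inner input = (K'⊕ipad) ∥ m = c0 5c e7 36 ∥ f5 64 09 dc.
Inner hash: even-index sum = 677 mod 256 = 165; odd-index sum = 466 mod 256 = 210 → a5 d2.
Outer input = (K'⊕opad) ∥ inner = aa 36 8d 5c ∥ a5 d2.
Outer hash (tag): even-index sum = 476 mod 256 = 220; odd-index sum = 356 mod 256 = 100 → dc 64.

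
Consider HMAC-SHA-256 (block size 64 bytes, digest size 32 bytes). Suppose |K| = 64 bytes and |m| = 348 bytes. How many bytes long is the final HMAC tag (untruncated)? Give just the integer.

32

The tag is one SHA-256 digest: 32 bytes.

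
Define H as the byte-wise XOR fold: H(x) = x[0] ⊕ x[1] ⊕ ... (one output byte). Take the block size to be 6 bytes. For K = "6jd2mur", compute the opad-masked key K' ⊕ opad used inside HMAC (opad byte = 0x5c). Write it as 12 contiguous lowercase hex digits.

Key "6jd2mur" = 36 6a 64 32 6d 75 72 is 7 bytes > B = 6, so hash it first: H(key) = 60, then zero-pad to 6 bytes: K' = 60 00 00 00 00 00.
XOR each byte with 0x5c: 60⊕5c=3c, 00⊕5c=5c, 00⊕5c=5c, 00⊕5c=5c, 00⊕5c=5c, 00⊕5c=5c.

3c5c5c5c5c5c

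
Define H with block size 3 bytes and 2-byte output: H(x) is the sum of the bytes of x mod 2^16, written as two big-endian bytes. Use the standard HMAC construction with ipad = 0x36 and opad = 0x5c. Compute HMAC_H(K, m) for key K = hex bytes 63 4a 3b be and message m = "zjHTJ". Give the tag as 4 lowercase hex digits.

027c

Key hex bytes 63 4a 3b be is 4 bytes > B = 3, so hash it first: H(key) = 01 a6, then zero-pad to 3 bytes: K' = 01 a6 00.
K' ⊕ ipad = 37 90 36.  K' ⊕ opad = 5d fa 5c.
Inner input = (K'⊕ipad) ∥ m = 37 90 36 ∥ 7a 6a 48 54 4a.
Inner hash: sum = 55+144+54+122+106+72+84+74 = 711 → 02 c7.
Outer input = (K'⊕opad) ∥ inner = 5d fa 5c ∥ 02 c7.
Outer hash (tag): sum = 93+250+92+2+199 = 636 → 02 7c.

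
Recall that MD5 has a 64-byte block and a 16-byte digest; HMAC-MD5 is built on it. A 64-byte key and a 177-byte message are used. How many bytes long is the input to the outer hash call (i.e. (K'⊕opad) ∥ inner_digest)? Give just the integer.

Key is 64 ≤ 64 bytes, zero-padded: |K'| = 64.
Outer input = (K'⊕opad) ∥ H(inner) → 64 + 16 = 80 bytes.

80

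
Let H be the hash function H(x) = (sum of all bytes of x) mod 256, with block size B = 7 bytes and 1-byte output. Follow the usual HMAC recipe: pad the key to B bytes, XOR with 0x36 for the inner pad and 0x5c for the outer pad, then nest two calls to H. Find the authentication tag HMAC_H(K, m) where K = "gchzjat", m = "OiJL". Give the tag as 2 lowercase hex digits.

Key "gchzjat" = 67 63 68 7a 6a 61 74 is exactly B = 7 bytes: K' = 67 63 68 7a 6a 61 74.
K' ⊕ ipad = 51 55 5e 4c 5c 57 42.  K' ⊕ opad = 3b 3f 34 26 36 3d 28.
Inner input = (K'⊕ipad) ∥ m = 51 55 5e 4c 5c 57 42 ∥ 4f 69 4a 4c.
Inner hash: sum = 81+85+94+76+92+87+66+79+105+74+76 = 915; mod 256 = 147 → 93.
Outer input = (K'⊕opad) ∥ inner = 3b 3f 34 26 36 3d 28 ∥ 93.
Outer hash (tag): sum = 59+63+52+38+54+61+40+147 = 514; mod 256 = 2 → 02.

02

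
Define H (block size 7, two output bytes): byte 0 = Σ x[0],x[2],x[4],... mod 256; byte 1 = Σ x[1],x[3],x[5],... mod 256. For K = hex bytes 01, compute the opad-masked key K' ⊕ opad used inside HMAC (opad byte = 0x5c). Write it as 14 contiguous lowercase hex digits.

Key hex bytes 01 is 1 byte ≤ B = 7; zero-pad to 7 bytes: K' = 01 00 00 00 00 00 00.
XOR each byte with 0x5c: 01⊕5c=5d, 00⊕5c=5c, 00⊕5c=5c, 00⊕5c=5c, 00⊕5c=5c, 00⊕5c=5c, 00⊕5c=5c.

5d5c5c5c5c5c5c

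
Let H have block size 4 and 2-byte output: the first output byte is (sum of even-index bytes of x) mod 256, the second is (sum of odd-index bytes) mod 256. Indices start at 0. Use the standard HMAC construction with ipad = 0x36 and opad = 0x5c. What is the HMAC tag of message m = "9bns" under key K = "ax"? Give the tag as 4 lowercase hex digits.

cdd9

Key "ax" = 61 78 is 2 bytes ≤ B = 4; zero-pad to 4 bytes: K' = 61 78 00 00.
K' ⊕ ipad = 57 4e 36 36.  K' ⊕ opad = 3d 24 5c 5c.
Inner input = (K'⊕ipad) ∥ m = 57 4e 36 36 ∥ 39 62 6e 73.
Inner hash: even-index sum = 308 mod 256 = 52; odd-index sum = 345 mod 256 = 89 → 34 59.
Outer input = (K'⊕opad) ∥ inner = 3d 24 5c 5c ∥ 34 59.
Outer hash (tag): even-index sum = 205 mod 256 = 205; odd-index sum = 217 mod 256 = 217 → cd d9.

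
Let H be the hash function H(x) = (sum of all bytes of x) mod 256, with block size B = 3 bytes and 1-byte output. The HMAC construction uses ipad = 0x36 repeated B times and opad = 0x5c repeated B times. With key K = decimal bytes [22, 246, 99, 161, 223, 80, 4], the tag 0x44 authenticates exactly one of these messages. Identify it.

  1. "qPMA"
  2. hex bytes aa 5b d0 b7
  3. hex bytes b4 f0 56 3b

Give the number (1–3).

Key decimal bytes [22, 246, 99, 161, 223, 80, 4] = 16 f6 63 a1 df 50 04 is 7 bytes > B = 3, so hash it first: H(key) = 43, then zero-pad to 3 bytes: K' = 43 00 00.
K' ⊕ ipad = 75 36 36; K' ⊕ opad = 1f 5c 5c.
m1: inner = H(75 36 36 71 50 4d 41) = 30; tag = H(1f 5c 5c 30) = 07
m2: inner = H(75 36 36 aa 5b d0 b7) = 6d; tag = H(1f 5c 5c 6d) = 44 ← matches
m3: inner = H(75 36 36 b4 f0 56 3b) = 16; tag = H(1f 5c 5c 16) = ed

2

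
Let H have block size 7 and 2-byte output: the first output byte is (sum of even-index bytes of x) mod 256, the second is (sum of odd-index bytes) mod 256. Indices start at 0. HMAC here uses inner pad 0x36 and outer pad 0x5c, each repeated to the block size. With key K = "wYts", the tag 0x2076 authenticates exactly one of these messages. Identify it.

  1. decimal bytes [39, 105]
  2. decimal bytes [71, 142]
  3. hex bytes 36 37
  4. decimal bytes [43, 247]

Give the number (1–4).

Key "wYts" = 77 59 74 73 is 4 bytes ≤ B = 7; zero-pad to 7 bytes: K' = 77 59 74 73 00 00 00.
K' ⊕ ipad = 41 6f 42 45 36 36 36; K' ⊕ opad = 2b 05 28 2f 5c 5c 5c.
m1: inner = H(41 6f 42 45 36 36 36 27 69) = 58 11; tag = H(2b 05 28 2f 5c 5c 5c 58 11) = 1ce8
m2: inner = H(41 6f 42 45 36 36 36 47 8e) = 7d 31; tag = H(2b 05 28 2f 5c 5c 5c 7d 31) = 3c0d
m3: inner = H(41 6f 42 45 36 36 36 36 37) = 26 20; tag = H(2b 05 28 2f 5c 5c 5c 26 20) = 2bb6
m4: inner = H(41 6f 42 45 36 36 36 2b f7) = e6 15; tag = H(2b 05 28 2f 5c 5c 5c e6 15) = 2076 ← matches

4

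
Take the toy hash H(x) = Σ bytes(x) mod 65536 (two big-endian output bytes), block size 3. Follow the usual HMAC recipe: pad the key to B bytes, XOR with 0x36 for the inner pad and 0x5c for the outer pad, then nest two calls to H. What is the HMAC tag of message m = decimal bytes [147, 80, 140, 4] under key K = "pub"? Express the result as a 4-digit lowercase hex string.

Key "pub" = 70 75 62 is exactly B = 3 bytes: K' = 70 75 62.
K' ⊕ ipad = 46 43 54.  K' ⊕ opad = 2c 29 3e.
Inner input = (K'⊕ipad) ∥ m = 46 43 54 ∥ 93 50 8c 04.
Inner hash: sum = 70+67+84+147+80+140+4 = 592 → 02 50.
Outer input = (K'⊕opad) ∥ inner = 2c 29 3e ∥ 02 50.
Outer hash (tag): sum = 44+41+62+2+80 = 229 → 00 e5.

00e5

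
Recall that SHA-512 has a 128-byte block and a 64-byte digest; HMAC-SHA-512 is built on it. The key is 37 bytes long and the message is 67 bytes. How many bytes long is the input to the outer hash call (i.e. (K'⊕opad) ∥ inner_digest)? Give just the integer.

Key is 37 ≤ 128 bytes, zero-padded: |K'| = 128.
Outer input = (K'⊕opad) ∥ H(inner) → 128 + 64 = 192 bytes.

192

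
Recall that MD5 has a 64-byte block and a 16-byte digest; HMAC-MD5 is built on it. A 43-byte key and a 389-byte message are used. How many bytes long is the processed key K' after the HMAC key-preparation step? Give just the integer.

Key is 43 ≤ 64 bytes, zero-padded: |K'| = 64.

64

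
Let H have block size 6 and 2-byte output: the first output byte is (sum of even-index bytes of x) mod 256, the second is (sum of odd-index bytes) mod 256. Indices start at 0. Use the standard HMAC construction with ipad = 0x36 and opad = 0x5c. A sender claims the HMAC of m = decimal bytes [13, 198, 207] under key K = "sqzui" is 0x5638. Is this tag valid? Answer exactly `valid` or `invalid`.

Key "sqzui" = 73 71 7a 75 69 is 5 bytes ≤ B = 6; zero-pad to 6 bytes: K' = 73 71 7a 75 69 00.
K' ⊕ ipad = 45 47 4c 43 5f 36; K' ⊕ opad = 2f 2d 26 29 35 5c.
Inner hash: even-index sum = 460 mod 256 = 204; odd-index sum = 390 mod 256 = 134 → cc 86.
Outer hash (recomputed tag): even-index sum = 342 mod 256 = 86; odd-index sum = 312 mod 256 = 56 → 56 38.
Recomputed tag = 5638; claimed = 5638 → match.

valid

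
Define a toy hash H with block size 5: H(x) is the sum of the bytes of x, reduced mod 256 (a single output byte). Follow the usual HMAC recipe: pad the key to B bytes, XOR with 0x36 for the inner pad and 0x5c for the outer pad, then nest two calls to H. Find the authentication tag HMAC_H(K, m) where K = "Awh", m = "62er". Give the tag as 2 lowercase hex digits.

f5

Key "Awh" = 41 77 68 is 3 bytes ≤ B = 5; zero-pad to 5 bytes: K' = 41 77 68 00 00.
K' ⊕ ipad = 77 41 5e 36 36.  K' ⊕ opad = 1d 2b 34 5c 5c.
Inner input = (K'⊕ipad) ∥ m = 77 41 5e 36 36 ∥ 36 32 65 72.
Inner hash: sum = 119+65+94+54+54+54+50+101+114 = 705; mod 256 = 193 → c1.
Outer input = (K'⊕opad) ∥ inner = 1d 2b 34 5c 5c ∥ c1.
Outer hash (tag): sum = 29+43+52+92+92+193 = 501; mod 256 = 245 → f5.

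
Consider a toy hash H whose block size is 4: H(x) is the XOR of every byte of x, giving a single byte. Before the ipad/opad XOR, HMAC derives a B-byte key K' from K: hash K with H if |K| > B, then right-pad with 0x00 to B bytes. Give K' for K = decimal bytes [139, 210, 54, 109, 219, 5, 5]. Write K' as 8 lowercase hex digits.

|K| = 7 > B = 4, so first hash the key.
H(K): XOR 8b⊕d2⊕36⊕6d⊕db⊕05⊕05 = d9.
Zero-pad H(K) = d9 to 4 bytes: K' = d9 00 00 00.

d9000000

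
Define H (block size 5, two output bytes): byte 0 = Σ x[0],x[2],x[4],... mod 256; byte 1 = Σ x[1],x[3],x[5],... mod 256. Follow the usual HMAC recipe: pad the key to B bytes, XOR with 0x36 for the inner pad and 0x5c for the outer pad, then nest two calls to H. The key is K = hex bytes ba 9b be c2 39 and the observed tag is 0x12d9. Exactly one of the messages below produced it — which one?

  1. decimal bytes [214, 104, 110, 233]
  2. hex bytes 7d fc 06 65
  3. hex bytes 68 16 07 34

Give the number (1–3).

Key hex bytes ba 9b be c2 39 is exactly B = 5 bytes: K' = ba 9b be c2 39.
K' ⊕ ipad = 8c ad 88 f4 0f; K' ⊕ opad = e6 c7 e2 9e 65.
m1: inner = H(8c ad 88 f4 0f d6 68 6e e9) = 74 e5; tag = H(e6 c7 e2 9e 65 74 e5) = 12d9 ← matches
m2: inner = H(8c ad 88 f4 0f 7d fc 06 65) = 84 24; tag = H(e6 c7 e2 9e 65 84 24) = 51e9
m3: inner = H(8c ad 88 f4 0f 68 16 07 34) = 6d 10; tag = H(e6 c7 e2 9e 65 6d 10) = 3dd2

1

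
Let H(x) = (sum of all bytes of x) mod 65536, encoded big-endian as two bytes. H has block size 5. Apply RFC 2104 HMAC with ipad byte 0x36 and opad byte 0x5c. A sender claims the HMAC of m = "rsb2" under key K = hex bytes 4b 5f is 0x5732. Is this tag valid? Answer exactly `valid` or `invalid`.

Key hex bytes 4b 5f is 2 bytes ≤ B = 5; zero-pad to 5 bytes: K' = 4b 5f 00 00 00.
K' ⊕ ipad = 7d 69 36 36 36; K' ⊕ opad = 17 03 5c 5c 5c.
Inner hash: sum = 125+105+54+54+54+114+115+98+50 = 769 → 03 01.
Outer hash (recomputed tag): sum = 23+3+92+92+92+3+1 = 306 → 01 32.
Recomputed tag = 0132; claimed = 5732 → mismatch.

invalid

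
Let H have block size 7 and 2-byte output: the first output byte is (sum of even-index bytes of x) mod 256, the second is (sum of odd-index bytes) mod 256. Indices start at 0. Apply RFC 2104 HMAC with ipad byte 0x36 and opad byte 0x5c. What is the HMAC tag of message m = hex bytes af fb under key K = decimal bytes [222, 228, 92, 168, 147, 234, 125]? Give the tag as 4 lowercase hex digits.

Key decimal bytes [222, 228, 92, 168, 147, 234, 125] = de e4 5c a8 93 ea 7d is exactly B = 7 bytes: K' = de e4 5c a8 93 ea 7d.
K' ⊕ ipad = e8 d2 6a 9e a5 dc 4b.  K' ⊕ opad = 82 b8 00 f4 cf b6 21.
Inner input = (K'⊕ipad) ∥ m = e8 d2 6a 9e a5 dc 4b ∥ af fb.
Inner hash: even-index sum = 829 mod 256 = 61; odd-index sum = 763 mod 256 = 251 → 3d fb.
Outer input = (K'⊕opad) ∥ inner = 82 b8 00 f4 cf b6 21 ∥ 3d fb.
Outer hash (tag): even-index sum = 621 mod 256 = 109; odd-index sum = 671 mod 256 = 159 → 6d 9f.

6d9f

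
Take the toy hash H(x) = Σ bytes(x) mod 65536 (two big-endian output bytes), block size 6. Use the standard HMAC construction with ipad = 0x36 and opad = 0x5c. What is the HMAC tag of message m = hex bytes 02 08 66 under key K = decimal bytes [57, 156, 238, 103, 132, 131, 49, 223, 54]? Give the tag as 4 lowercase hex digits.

Key decimal bytes [57, 156, 238, 103, 132, 131, 49, 223, 54] = 39 9c ee 67 84 83 31 df 36 is 9 bytes > B = 6, so hash it first: H(key) = 04 77, then zero-pad to 6 bytes: K' = 04 77 00 00 00 00.
K' ⊕ ipad = 32 41 36 36 36 36.  K' ⊕ opad = 58 2b 5c 5c 5c 5c.
Inner input = (K'⊕ipad) ∥ m = 32 41 36 36 36 36 ∥ 02 08 66.
Inner hash: sum = 50+65+54+54+54+54+2+8+102 = 443 → 01 bb.
Outer input = (K'⊕opad) ∥ inner = 58 2b 5c 5c 5c 5c ∥ 01 bb.
Outer hash (tag): sum = 88+43+92+92+92+92+1+187 = 687 → 02 af.

02af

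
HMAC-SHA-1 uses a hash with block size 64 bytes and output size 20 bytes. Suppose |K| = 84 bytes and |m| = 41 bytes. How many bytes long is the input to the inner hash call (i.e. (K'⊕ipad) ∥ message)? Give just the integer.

105

Key is 84 > 64 bytes, so it is hashed to 20 bytes then zero-padded to 64: |K'| = 64.
Inner input = (K'⊕ipad) ∥ m → 64 + 41 = 105 bytes.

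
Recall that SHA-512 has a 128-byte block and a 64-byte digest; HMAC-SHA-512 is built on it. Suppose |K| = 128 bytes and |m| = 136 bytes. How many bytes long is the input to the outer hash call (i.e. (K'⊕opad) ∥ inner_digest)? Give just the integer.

192

Key is 128 ≤ 128 bytes, zero-padded: |K'| = 128.
Outer input = (K'⊕opad) ∥ H(inner) → 128 + 64 = 192 bytes.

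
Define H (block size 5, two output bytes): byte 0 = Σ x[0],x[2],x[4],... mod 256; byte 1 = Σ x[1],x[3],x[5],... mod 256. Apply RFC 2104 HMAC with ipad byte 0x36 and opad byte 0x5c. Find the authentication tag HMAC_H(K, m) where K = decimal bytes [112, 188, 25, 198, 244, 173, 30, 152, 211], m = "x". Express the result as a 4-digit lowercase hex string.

Key decimal bytes [112, 188, 25, 198, 244, 173, 30, 152, 211] = 70 bc 19 c6 f4 ad 1e 98 d3 is 9 bytes > B = 5, so hash it first: H(key) = 6e c7, then zero-pad to 5 bytes: K' = 6e c7 00 00 00.
K' ⊕ ipad = 58 f1 36 36 36.  K' ⊕ opad = 32 9b 5c 5c 5c.
Inner input = (K'⊕ipad) ∥ m = 58 f1 36 36 36 ∥ 78.
Inner hash: even-index sum = 196 mod 256 = 196; odd-index sum = 415 mod 256 = 159 → c4 9f.
Outer input = (K'⊕opad) ∥ inner = 32 9b 5c 5c 5c ∥ c4 9f.
Outer hash (tag): even-index sum = 393 mod 256 = 137; odd-index sum = 443 mod 256 = 187 → 89 bb.

89bb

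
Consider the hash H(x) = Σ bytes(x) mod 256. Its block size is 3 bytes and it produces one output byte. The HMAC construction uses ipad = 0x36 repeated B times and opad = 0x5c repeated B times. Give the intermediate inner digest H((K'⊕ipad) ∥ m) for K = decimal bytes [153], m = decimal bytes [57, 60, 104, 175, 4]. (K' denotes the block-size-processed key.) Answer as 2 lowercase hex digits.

Key decimal bytes [153] = 99 is 1 byte ≤ B = 3; zero-pad to 3 bytes: K' = 99 00 00.
K' ⊕ ipad = af 36 36.
Inner input = af 36 36 ∥ 39 3c 68 af 04.
Inner hash: sum = 175+54+54+57+60+104+175+4 = 683; mod 256 = 171 → ab.

ab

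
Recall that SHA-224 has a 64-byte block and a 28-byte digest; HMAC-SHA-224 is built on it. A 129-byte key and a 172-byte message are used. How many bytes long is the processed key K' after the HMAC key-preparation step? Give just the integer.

Key is 129 > 64 bytes, so it is hashed to 28 bytes then zero-padded to 64: |K'| = 64.

64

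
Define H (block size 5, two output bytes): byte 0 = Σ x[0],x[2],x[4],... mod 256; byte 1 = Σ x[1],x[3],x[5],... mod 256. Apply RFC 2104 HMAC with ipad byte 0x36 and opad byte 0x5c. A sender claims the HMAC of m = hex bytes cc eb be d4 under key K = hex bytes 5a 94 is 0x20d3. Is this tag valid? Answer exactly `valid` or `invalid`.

Key hex bytes 5a 94 is 2 bytes ≤ B = 5; zero-pad to 5 bytes: K' = 5a 94 00 00 00.
K' ⊕ ipad = 6c a2 36 36 36; K' ⊕ opad = 06 c8 5c 5c 5c.
Inner hash: even-index sum = 663 mod 256 = 151; odd-index sum = 610 mod 256 = 98 → 97 62.
Outer hash (recomputed tag): even-index sum = 288 mod 256 = 32; odd-index sum = 443 mod 256 = 187 → 20 bb.
Recomputed tag = 20bb; claimed = 20d3 → mismatch.

invalid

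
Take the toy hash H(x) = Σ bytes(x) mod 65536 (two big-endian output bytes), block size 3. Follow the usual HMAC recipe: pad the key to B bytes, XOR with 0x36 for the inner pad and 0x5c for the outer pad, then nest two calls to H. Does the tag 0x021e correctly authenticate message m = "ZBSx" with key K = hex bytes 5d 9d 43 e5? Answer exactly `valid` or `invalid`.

valid

Key hex bytes 5d 9d 43 e5 is 4 bytes > B = 3, so hash it first: H(key) = 02 22, then zero-pad to 3 bytes: K' = 02 22 00.
K' ⊕ ipad = 34 14 36; K' ⊕ opad = 5e 7e 5c.
Inner hash: sum = 52+20+54+90+66+83+120 = 485 → 01 e5.
Outer hash (recomputed tag): sum = 94+126+92+1+229 = 542 → 02 1e.
Recomputed tag = 021e; claimed = 021e → match.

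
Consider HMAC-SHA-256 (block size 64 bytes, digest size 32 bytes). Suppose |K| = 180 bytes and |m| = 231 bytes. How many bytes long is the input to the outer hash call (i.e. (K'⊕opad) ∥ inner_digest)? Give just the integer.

96

Key is 180 > 64 bytes, so it is hashed to 32 bytes then zero-padded to 64: |K'| = 64.
Outer input = (K'⊕opad) ∥ H(inner) → 64 + 32 = 96 bytes.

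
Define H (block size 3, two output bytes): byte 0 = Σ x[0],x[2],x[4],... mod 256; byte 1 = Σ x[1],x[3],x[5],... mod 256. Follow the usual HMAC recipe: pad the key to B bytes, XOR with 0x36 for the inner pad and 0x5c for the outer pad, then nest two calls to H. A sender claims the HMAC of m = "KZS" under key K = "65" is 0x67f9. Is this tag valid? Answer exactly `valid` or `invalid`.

valid

Key "65" = 36 35 is 2 bytes ≤ B = 3; zero-pad to 3 bytes: K' = 36 35 00.
K' ⊕ ipad = 00 03 36; K' ⊕ opad = 6a 69 5c.
Inner hash: even-index sum = 144 mod 256 = 144; odd-index sum = 161 mod 256 = 161 → 90 a1.
Outer hash (recomputed tag): even-index sum = 359 mod 256 = 103; odd-index sum = 249 mod 256 = 249 → 67 f9.
Recomputed tag = 67f9; claimed = 67f9 → match.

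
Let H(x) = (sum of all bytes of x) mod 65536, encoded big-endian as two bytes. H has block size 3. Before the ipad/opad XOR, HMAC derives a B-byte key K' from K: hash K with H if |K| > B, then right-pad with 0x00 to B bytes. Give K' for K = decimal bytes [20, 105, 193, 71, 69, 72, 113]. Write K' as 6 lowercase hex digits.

|K| = 7 > B = 3, so first hash the key.
H(K): sum = 20+105+193+71+69+72+113 = 643 → 02 83.
Zero-pad H(K) = 02 83 to 3 bytes: K' = 02 83 00.

028300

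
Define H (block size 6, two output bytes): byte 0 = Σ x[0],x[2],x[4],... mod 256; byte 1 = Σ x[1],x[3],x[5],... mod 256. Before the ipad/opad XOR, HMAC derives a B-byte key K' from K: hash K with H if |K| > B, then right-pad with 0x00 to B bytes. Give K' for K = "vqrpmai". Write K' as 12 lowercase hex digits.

|K| = 7 > B = 6, so first hash the key.
H(K): even-index sum = 446 mod 256 = 190; odd-index sum = 322 mod 256 = 66 → be 42.
Zero-pad H(K) = be 42 to 6 bytes: K' = be 42 00 00 00 00.

be4200000000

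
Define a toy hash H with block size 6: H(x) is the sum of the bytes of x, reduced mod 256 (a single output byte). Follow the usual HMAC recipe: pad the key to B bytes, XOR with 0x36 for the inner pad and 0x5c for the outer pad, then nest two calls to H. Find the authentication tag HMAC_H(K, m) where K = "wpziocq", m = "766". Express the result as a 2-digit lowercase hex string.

09

Key "wpziocq" = 77 70 7a 69 6f 63 71 is 7 bytes > B = 6, so hash it first: H(key) = 0d, then zero-pad to 6 bytes: K' = 0d 00 00 00 00 00.
K' ⊕ ipad = 3b 36 36 36 36 36.  K' ⊕ opad = 51 5c 5c 5c 5c 5c.
Inner input = (K'⊕ipad) ∥ m = 3b 36 36 36 36 36 ∥ 37 36 36.
Inner hash: sum = 59+54+54+54+54+54+55+54+54 = 492; mod 256 = 236 → ec.
Outer input = (K'⊕opad) ∥ inner = 51 5c 5c 5c 5c 5c ∥ ec.
Outer hash (tag): sum = 81+92+92+92+92+92+236 = 777; mod 256 = 9 → 09.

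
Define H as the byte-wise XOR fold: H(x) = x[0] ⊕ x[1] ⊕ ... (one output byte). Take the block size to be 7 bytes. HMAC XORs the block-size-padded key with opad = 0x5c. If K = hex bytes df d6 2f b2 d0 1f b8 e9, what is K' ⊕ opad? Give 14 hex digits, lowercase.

565c5c5c5c5c5c

Key hex bytes df d6 2f b2 d0 1f b8 e9 is 8 bytes > B = 7, so hash it first: H(key) = 0a, then zero-pad to 7 bytes: K' = 0a 00 00 00 00 00 00.
XOR each byte with 0x5c: 0a⊕5c=56, 00⊕5c=5c, 00⊕5c=5c, 00⊕5c=5c, 00⊕5c=5c, 00⊕5c=5c, 00⊕5c=5c.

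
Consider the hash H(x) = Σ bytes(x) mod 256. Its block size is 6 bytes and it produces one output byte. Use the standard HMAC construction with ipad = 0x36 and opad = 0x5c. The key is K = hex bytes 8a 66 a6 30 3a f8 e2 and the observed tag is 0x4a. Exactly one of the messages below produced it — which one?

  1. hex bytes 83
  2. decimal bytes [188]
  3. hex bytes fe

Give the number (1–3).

Key hex bytes 8a 66 a6 30 3a f8 e2 is 7 bytes > B = 6, so hash it first: H(key) = da, then zero-pad to 6 bytes: K' = da 00 00 00 00 00.
K' ⊕ ipad = ec 36 36 36 36 36; K' ⊕ opad = 86 5c 5c 5c 5c 5c.
m1: inner = H(ec 36 36 36 36 36 83) = 7d; tag = H(86 5c 5c 5c 5c 5c 7d) = cf
m2: inner = H(ec 36 36 36 36 36 bc) = b6; tag = H(86 5c 5c 5c 5c 5c b6) = 08
m3: inner = H(ec 36 36 36 36 36 fe) = f8; tag = H(86 5c 5c 5c 5c 5c f8) = 4a ← matches

3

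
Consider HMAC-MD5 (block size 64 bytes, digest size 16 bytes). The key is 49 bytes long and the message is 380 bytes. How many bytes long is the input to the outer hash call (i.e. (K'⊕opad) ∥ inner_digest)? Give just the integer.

80

Key is 49 ≤ 64 bytes, zero-padded: |K'| = 64.
Outer input = (K'⊕opad) ∥ H(inner) → 64 + 16 = 80 bytes.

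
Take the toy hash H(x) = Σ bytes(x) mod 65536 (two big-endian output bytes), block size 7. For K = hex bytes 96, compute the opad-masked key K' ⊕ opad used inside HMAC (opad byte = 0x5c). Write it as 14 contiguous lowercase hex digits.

ca5c5c5c5c5c5c

Key hex bytes 96 is 1 byte ≤ B = 7; zero-pad to 7 bytes: K' = 96 00 00 00 00 00 00.
XOR each byte with 0x5c: 96⊕5c=ca, 00⊕5c=5c, 00⊕5c=5c, 00⊕5c=5c, 00⊕5c=5c, 00⊕5c=5c, 00⊕5c=5c.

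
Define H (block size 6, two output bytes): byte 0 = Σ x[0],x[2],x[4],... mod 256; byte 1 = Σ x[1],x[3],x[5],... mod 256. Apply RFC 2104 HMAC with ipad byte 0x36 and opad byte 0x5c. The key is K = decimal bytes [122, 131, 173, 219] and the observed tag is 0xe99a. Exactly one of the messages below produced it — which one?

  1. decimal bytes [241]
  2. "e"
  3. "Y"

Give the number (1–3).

Key decimal bytes [122, 131, 173, 219] = 7a 83 ad db is 4 bytes ≤ B = 6; zero-pad to 6 bytes: K' = 7a 83 ad db 00 00.
K' ⊕ ipad = 4c b5 9b ed 36 36; K' ⊕ opad = 26 df f1 87 5c 5c.
m1: inner = H(4c b5 9b ed 36 36 f1) = 0e d8; tag = H(26 df f1 87 5c 5c 0e d8) = 819a
m2: inner = H(4c b5 9b ed 36 36 65) = 82 d8; tag = H(26 df f1 87 5c 5c 82 d8) = f59a
m3: inner = H(4c b5 9b ed 36 36 59) = 76 d8; tag = H(26 df f1 87 5c 5c 76 d8) = e99a ← matches

3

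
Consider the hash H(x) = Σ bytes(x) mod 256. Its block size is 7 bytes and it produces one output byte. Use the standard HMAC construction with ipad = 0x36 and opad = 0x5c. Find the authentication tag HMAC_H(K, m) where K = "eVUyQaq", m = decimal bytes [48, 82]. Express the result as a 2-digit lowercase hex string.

d4

Key "eVUyQaq" = 65 56 55 79 51 61 71 is exactly B = 7 bytes: K' = 65 56 55 79 51 61 71.
K' ⊕ ipad = 53 60 63 4f 67 57 47.  K' ⊕ opad = 39 0a 09 25 0d 3d 2d.
Inner input = (K'⊕ipad) ∥ m = 53 60 63 4f 67 57 47 ∥ 30 52.
Inner hash: sum = 83+96+99+79+103+87+71+48+82 = 748; mod 256 = 236 → ec.
Outer input = (K'⊕opad) ∥ inner = 39 0a 09 25 0d 3d 2d ∥ ec.
Outer hash (tag): sum = 57+10+9+37+13+61+45+236 = 468; mod 256 = 212 → d4.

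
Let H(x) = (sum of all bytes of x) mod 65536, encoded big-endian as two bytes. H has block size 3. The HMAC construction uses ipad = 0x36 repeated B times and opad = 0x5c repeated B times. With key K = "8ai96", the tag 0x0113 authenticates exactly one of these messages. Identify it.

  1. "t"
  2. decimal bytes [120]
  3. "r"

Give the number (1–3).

Key "8ai96" = 38 61 69 39 36 is 5 bytes > B = 3, so hash it first: H(key) = 01 71, then zero-pad to 3 bytes: K' = 01 71 00.
K' ⊕ ipad = 37 47 36; K' ⊕ opad = 5d 2d 5c.
m1: inner = H(37 47 36 74) = 01 28; tag = H(5d 2d 5c 01 28) = 010f
m2: inner = H(37 47 36 78) = 01 2c; tag = H(5d 2d 5c 01 2c) = 0113 ← matches
m3: inner = H(37 47 36 72) = 01 26; tag = H(5d 2d 5c 01 26) = 010d

2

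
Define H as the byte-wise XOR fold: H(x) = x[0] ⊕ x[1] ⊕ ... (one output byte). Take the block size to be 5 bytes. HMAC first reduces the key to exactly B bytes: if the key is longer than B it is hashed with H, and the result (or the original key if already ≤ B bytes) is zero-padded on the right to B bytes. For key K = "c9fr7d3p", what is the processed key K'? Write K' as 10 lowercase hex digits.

5e00000000

|K| = 8 > B = 5, so first hash the key.
H(K): XOR 63⊕39⊕66⊕72⊕37⊕64⊕33⊕70 = 5e.
Zero-pad H(K) = 5e to 5 bytes: K' = 5e 00 00 00 00.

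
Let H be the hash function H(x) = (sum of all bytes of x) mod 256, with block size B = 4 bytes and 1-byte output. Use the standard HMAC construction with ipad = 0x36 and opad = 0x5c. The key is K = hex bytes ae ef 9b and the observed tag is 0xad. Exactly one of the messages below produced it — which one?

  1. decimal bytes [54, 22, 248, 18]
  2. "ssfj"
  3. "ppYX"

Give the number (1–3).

Key hex bytes ae ef 9b is 3 bytes ≤ B = 4; zero-pad to 4 bytes: K' = ae ef 9b 00.
K' ⊕ ipad = 98 d9 ad 36; K' ⊕ opad = f2 b3 c7 5c.
m1: inner = H(98 d9 ad 36 36 16 f8 12) = aa; tag = H(f2 b3 c7 5c aa) = 72
m2: inner = H(98 d9 ad 36 73 73 66 6a) = 0a; tag = H(f2 b3 c7 5c 0a) = d2
m3: inner = H(98 d9 ad 36 70 70 59 58) = e5; tag = H(f2 b3 c7 5c e5) = ad ← matches

3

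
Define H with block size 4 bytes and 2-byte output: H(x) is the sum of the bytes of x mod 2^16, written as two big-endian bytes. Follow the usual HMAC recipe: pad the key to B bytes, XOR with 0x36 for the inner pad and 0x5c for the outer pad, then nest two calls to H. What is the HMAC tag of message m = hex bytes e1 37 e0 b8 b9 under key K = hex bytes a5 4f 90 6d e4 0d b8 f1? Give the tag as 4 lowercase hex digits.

Key hex bytes a5 4f 90 6d e4 0d b8 f1 is 8 bytes > B = 4, so hash it first: H(key) = 04 8b, then zero-pad to 4 bytes: K' = 04 8b 00 00.
K' ⊕ ipad = 32 bd 36 36.  K' ⊕ opad = 58 d7 5c 5c.
Inner input = (K'⊕ipad) ∥ m = 32 bd 36 36 ∥ e1 37 e0 b8 b9.
Inner hash: sum = 50+189+54+54+225+55+224+184+185 = 1220 → 04 c4.
Outer input = (K'⊕opad) ∥ inner = 58 d7 5c 5c ∥ 04 c4.
Outer hash (tag): sum = 88+215+92+92+4+196 = 687 → 02 af.

02af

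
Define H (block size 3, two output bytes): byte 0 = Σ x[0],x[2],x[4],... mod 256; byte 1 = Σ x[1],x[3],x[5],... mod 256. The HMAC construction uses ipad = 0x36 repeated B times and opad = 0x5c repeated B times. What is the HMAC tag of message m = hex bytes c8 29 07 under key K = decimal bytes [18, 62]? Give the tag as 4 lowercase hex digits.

81e5

Key decimal bytes [18, 62] = 12 3e is 2 bytes ≤ B = 3; zero-pad to 3 bytes: K' = 12 3e 00.
K' ⊕ ipad = 24 08 36.  K' ⊕ opad = 4e 62 5c.
Inner input = (K'⊕ipad) ∥ m = 24 08 36 ∥ c8 29 07.
Inner hash: even-index sum = 131 mod 256 = 131; odd-index sum = 215 mod 256 = 215 → 83 d7.
Outer input = (K'⊕opad) ∥ inner = 4e 62 5c ∥ 83 d7.
Outer hash (tag): even-index sum = 385 mod 256 = 129; odd-index sum = 229 mod 256 = 229 → 81 e5.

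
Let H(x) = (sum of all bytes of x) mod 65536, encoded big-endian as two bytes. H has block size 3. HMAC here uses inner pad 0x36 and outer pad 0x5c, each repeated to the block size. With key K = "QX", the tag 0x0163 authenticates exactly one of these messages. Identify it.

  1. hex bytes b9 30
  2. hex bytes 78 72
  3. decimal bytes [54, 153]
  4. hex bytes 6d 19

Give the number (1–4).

Key "QX" = 51 58 is 2 bytes ≤ B = 3; zero-pad to 3 bytes: K' = 51 58 00.
K' ⊕ ipad = 67 6e 36; K' ⊕ opad = 0d 04 5c.
m1: inner = H(67 6e 36 b9 30) = 01 f4; tag = H(0d 04 5c 01 f4) = 0162
m2: inner = H(67 6e 36 78 72) = 01 f5; tag = H(0d 04 5c 01 f5) = 0163 ← matches
m3: inner = H(67 6e 36 36 99) = 01 da; tag = H(0d 04 5c 01 da) = 0148
m4: inner = H(67 6e 36 6d 19) = 01 91; tag = H(0d 04 5c 01 91) = 00ff

2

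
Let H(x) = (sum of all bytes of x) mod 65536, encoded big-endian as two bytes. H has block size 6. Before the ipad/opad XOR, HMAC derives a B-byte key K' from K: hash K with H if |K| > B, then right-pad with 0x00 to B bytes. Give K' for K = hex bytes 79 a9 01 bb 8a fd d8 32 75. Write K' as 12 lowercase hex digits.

|K| = 9 > B = 6, so first hash the key.
H(K): sum = 121+169+1+187+138+253+216+50+117 = 1252 → 04 e4.
Zero-pad H(K) = 04 e4 to 6 bytes: K' = 04 e4 00 00 00 00.

04e400000000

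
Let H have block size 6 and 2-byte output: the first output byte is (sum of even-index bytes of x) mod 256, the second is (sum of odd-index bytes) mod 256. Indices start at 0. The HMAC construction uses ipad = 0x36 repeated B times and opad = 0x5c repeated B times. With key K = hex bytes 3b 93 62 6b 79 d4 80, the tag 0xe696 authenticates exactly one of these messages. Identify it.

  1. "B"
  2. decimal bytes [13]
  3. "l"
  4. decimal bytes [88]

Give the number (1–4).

4

Key hex bytes 3b 93 62 6b 79 d4 80 is 7 bytes > B = 6, so hash it first: H(key) = 96 d2, then zero-pad to 6 bytes: K' = 96 d2 00 00 00 00.
K' ⊕ ipad = a0 e4 36 36 36 36; K' ⊕ opad = ca 8e 5c 5c 5c 5c.
m1: inner = H(a0 e4 36 36 36 36 42) = 4e 50; tag = H(ca 8e 5c 5c 5c 5c 4e 50) = d096
m2: inner = H(a0 e4 36 36 36 36 0d) = 19 50; tag = H(ca 8e 5c 5c 5c 5c 19 50) = 9b96
m3: inner = H(a0 e4 36 36 36 36 6c) = 78 50; tag = H(ca 8e 5c 5c 5c 5c 78 50) = fa96
m4: inner = H(a0 e4 36 36 36 36 58) = 64 50; tag = H(ca 8e 5c 5c 5c 5c 64 50) = e696 ← matches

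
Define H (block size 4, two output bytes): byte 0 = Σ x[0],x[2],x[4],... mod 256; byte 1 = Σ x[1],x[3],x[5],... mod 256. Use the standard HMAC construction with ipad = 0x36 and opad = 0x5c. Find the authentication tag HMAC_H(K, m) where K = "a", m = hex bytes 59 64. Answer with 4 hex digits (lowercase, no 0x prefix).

Key "a" = 61 is 1 byte ≤ B = 4; zero-pad to 4 bytes: K' = 61 00 00 00.
K' ⊕ ipad = 57 36 36 36.  K' ⊕ opad = 3d 5c 5c 5c.
Inner input = (K'⊕ipad) ∥ m = 57 36 36 36 ∥ 59 64.
Inner hash: even-index sum = 230 mod 256 = 230; odd-index sum = 208 mod 256 = 208 → e6 d0.
Outer input = (K'⊕opad) ∥ inner = 3d 5c 5c 5c ∥ e6 d0.
Outer hash (tag): even-index sum = 383 mod 256 = 127; odd-index sum = 392 mod 256 = 136 → 7f 88.

7f88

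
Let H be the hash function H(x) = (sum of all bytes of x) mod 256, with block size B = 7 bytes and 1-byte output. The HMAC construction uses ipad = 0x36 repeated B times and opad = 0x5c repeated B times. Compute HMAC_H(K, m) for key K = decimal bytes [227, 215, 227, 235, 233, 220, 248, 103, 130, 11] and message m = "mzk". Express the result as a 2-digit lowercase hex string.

Key decimal bytes [227, 215, 227, 235, 233, 220, 248, 103, 130, 11] = e3 d7 e3 eb e9 dc f8 67 82 0b is 10 bytes > B = 7, so hash it first: H(key) = 39, then zero-pad to 7 bytes: K' = 39 00 00 00 00 00 00.
K' ⊕ ipad = 0f 36 36 36 36 36 36.  K' ⊕ opad = 65 5c 5c 5c 5c 5c 5c.
Inner input = (K'⊕ipad) ∥ m = 0f 36 36 36 36 36 36 ∥ 6d 7a 6b.
Inner hash: sum = 15+54+54+54+54+54+54+109+122+107 = 677; mod 256 = 165 → a5.
Outer input = (K'⊕opad) ∥ inner = 65 5c 5c 5c 5c 5c 5c ∥ a5.
Outer hash (tag): sum = 101+92+92+92+92+92+92+165 = 818; mod 256 = 50 → 32.

32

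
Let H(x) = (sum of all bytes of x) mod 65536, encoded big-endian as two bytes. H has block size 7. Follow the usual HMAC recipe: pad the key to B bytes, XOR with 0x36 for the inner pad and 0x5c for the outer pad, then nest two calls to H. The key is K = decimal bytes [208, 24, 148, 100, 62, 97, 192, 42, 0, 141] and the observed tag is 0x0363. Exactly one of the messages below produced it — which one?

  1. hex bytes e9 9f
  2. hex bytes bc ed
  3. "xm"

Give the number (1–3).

1

Key decimal bytes [208, 24, 148, 100, 62, 97, 192, 42, 0, 141] = d0 18 94 64 3e 61 c0 2a 00 8d is 10 bytes > B = 7, so hash it first: H(key) = 03 f6, then zero-pad to 7 bytes: K' = 03 f6 00 00 00 00 00.
K' ⊕ ipad = 35 c0 36 36 36 36 36; K' ⊕ opad = 5f aa 5c 5c 5c 5c 5c.
m1: inner = H(35 c0 36 36 36 36 36 e9 9f) = 03 8b; tag = H(5f aa 5c 5c 5c 5c 5c 03 8b) = 0363 ← matches
m2: inner = H(35 c0 36 36 36 36 36 bc ed) = 03 ac; tag = H(5f aa 5c 5c 5c 5c 5c 03 ac) = 0384
m3: inner = H(35 c0 36 36 36 36 36 78 6d) = 02 e8; tag = H(5f aa 5c 5c 5c 5c 5c 02 e8) = 03bf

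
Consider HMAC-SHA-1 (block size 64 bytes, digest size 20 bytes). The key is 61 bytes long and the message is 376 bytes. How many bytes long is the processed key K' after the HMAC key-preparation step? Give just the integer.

Key is 61 ≤ 64 bytes, zero-padded: |K'| = 64.

64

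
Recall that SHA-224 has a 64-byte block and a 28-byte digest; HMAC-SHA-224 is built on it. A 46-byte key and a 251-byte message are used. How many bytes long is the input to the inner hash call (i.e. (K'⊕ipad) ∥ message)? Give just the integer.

Key is 46 ≤ 64 bytes, zero-padded: |K'| = 64.
Inner input = (K'⊕ipad) ∥ m → 64 + 251 = 315 bytes.

315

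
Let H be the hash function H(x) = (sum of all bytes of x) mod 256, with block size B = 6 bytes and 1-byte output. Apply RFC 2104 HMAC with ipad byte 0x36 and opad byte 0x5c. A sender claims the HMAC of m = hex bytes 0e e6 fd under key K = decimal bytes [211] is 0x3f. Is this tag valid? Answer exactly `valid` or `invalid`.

Key decimal bytes [211] = d3 is 1 byte ≤ B = 6; zero-pad to 6 bytes: K' = d3 00 00 00 00 00.
K' ⊕ ipad = e5 36 36 36 36 36; K' ⊕ opad = 8f 5c 5c 5c 5c 5c.
Inner hash: sum = 229+54+54+54+54+54+14+230+253 = 996; mod 256 = 228 → e4.
Outer hash (recomputed tag): sum = 143+92+92+92+92+92+228 = 831; mod 256 = 63 → 3f.
Recomputed tag = 3f; claimed = 3f → match.

valid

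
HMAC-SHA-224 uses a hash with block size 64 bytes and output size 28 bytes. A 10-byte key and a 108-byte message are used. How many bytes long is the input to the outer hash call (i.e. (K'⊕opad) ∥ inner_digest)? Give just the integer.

92

Key is 10 ≤ 64 bytes, zero-padded: |K'| = 64.
Outer input = (K'⊕opad) ∥ H(inner) → 64 + 28 = 92 bytes.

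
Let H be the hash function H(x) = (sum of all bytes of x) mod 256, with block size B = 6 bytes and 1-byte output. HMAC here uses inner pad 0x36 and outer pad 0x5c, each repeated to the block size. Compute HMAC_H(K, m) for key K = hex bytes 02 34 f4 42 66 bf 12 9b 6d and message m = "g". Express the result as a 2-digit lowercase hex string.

d5

Key hex bytes 02 34 f4 42 66 bf 12 9b 6d is 9 bytes > B = 6, so hash it first: H(key) = ab, then zero-pad to 6 bytes: K' = ab 00 00 00 00 00.
K' ⊕ ipad = 9d 36 36 36 36 36.  K' ⊕ opad = f7 5c 5c 5c 5c 5c.
Inner input = (K'⊕ipad) ∥ m = 9d 36 36 36 36 36 ∥ 67.
Inner hash: sum = 157+54+54+54+54+54+103 = 530; mod 256 = 18 → 12.
Outer input = (K'⊕opad) ∥ inner = f7 5c 5c 5c 5c 5c ∥ 12.
Outer hash (tag): sum = 247+92+92+92+92+92+18 = 725; mod 256 = 213 → d5.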